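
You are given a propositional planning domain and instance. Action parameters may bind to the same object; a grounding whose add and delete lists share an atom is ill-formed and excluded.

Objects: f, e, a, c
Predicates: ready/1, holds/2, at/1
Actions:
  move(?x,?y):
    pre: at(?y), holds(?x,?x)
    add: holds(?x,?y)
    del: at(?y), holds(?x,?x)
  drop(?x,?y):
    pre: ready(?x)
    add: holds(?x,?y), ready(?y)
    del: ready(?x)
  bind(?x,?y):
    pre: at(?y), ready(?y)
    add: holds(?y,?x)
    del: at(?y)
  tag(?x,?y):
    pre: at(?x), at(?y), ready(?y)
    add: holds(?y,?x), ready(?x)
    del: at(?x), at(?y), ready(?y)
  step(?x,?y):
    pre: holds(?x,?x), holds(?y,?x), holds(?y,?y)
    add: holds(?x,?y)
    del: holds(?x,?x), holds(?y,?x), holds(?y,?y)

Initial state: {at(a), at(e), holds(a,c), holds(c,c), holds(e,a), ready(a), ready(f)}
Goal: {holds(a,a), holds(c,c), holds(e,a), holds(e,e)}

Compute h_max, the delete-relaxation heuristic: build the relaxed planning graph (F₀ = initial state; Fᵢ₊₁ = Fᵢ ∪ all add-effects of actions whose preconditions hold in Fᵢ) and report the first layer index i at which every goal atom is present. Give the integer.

F0 = init (7 atoms)
F1 = F0 ∪ {holds(a,a), holds(a,e), holds(a,f), holds(c,a), holds(c,e), holds(f,a), holds(f,c), holds(f,e), ready(c), ready(e)}  (17 atoms)
F2 = F1 ∪ {holds(c,f), holds(e,c), holds(e,e), holds(e,f)}  (21 atoms)
goal ⊆ F2  ⇒  h_max = 2

2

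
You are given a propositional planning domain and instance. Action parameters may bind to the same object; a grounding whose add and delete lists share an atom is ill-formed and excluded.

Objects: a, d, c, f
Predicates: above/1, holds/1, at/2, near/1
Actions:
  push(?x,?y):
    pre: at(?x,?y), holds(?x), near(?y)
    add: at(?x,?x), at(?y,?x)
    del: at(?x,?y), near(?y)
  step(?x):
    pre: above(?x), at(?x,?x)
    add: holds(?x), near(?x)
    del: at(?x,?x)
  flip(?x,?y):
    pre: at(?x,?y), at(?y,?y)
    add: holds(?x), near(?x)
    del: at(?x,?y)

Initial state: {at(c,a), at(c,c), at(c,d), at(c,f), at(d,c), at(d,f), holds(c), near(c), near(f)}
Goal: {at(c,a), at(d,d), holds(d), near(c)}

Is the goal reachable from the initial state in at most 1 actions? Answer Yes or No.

1. flip(d,c)  →  {at(c,a), at(c,c), at(c,d), at(c,f), at(d,f), holds(c), holds(d), near(c), near(d), near(f)}
2. push(d,f)  →  {at(c,a), at(c,c), at(c,d), at(c,f), at(d,d), at(f,d), holds(c), holds(d), near(c), near(d)}
optimal plan length = 2; 2 > 1

No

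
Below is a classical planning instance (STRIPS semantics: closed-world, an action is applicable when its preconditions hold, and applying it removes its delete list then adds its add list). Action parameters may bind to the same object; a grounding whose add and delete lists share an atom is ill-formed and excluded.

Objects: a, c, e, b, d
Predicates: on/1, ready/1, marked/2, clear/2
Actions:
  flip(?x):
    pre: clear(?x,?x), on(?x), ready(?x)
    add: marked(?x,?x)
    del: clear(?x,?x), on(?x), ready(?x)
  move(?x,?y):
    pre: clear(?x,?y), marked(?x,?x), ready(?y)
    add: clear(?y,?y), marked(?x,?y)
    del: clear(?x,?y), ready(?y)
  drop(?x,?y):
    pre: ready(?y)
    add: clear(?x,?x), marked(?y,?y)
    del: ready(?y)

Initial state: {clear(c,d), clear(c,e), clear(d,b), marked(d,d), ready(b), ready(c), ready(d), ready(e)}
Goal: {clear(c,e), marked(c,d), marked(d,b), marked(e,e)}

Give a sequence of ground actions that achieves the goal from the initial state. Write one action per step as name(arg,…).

1. move(d,b)  →  {clear(b,b), clear(c,d), clear(c,e), marked(d,b), marked(d,d), ready(c), ready(d), ready(e)}
2. drop(a,c)  →  {clear(a,a), clear(b,b), clear(c,d), clear(c,e), marked(c,c), marked(d,b), marked(d,d), ready(d), ready(e)}
3. move(c,d)  →  {clear(a,a), clear(b,b), clear(c,e), clear(d,d), marked(c,c), marked(c,d), marked(d,b), marked(d,d), ready(e)}
4. drop(a,e)  →  {clear(a,a), clear(b,b), clear(c,e), clear(d,d), marked(c,c), marked(c,d), marked(d,b), marked(d,d), marked(e,e)}

move(d,b); drop(a,c); move(c,d); drop(a,e)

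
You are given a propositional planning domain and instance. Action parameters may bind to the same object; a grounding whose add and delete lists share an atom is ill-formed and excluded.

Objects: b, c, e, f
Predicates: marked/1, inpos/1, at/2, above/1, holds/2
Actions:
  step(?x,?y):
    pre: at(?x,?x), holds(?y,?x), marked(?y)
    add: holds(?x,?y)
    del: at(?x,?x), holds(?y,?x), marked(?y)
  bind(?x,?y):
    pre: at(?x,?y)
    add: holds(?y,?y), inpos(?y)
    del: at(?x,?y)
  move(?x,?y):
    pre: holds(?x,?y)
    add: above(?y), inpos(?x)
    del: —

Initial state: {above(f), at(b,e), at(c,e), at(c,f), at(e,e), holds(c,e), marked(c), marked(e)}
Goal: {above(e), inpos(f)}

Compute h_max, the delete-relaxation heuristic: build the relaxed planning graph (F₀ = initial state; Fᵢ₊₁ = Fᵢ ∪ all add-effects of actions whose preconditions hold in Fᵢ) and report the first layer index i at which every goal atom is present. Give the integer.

F0 = init (8 atoms)
F1 = F0 ∪ {above(e), holds(e,c), holds(e,e), holds(f,f), inpos(c), inpos(e), inpos(f)}  (15 atoms)
goal ⊆ F1  ⇒  h_max = 1

1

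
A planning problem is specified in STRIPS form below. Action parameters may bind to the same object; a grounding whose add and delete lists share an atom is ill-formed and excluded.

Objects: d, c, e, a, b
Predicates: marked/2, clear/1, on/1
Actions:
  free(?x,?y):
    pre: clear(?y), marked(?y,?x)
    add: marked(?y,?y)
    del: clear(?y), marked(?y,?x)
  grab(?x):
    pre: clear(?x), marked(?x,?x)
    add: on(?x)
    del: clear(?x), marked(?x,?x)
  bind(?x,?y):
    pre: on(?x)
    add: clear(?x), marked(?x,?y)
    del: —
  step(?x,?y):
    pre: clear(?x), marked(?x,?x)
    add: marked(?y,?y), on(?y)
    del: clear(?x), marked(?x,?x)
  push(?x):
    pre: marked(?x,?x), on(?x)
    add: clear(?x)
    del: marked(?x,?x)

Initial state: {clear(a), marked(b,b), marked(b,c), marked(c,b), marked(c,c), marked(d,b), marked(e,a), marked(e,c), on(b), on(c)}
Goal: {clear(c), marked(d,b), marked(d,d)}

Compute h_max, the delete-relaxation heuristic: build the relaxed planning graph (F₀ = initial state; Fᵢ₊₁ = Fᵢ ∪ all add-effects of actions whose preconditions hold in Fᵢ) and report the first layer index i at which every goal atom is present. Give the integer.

2

F0 = init (10 atoms)
F1 = F0 ∪ {clear(b), clear(c), marked(b,a), marked(b,d), marked(b,e), marked(c,a), marked(c,d), marked(c,e)}  (18 atoms)
F2 = F1 ∪ {marked(a,a), marked(d,d), marked(e,e), on(a), on(d), on(e)}  (24 atoms)
goal ⊆ F2  ⇒  h_max = 2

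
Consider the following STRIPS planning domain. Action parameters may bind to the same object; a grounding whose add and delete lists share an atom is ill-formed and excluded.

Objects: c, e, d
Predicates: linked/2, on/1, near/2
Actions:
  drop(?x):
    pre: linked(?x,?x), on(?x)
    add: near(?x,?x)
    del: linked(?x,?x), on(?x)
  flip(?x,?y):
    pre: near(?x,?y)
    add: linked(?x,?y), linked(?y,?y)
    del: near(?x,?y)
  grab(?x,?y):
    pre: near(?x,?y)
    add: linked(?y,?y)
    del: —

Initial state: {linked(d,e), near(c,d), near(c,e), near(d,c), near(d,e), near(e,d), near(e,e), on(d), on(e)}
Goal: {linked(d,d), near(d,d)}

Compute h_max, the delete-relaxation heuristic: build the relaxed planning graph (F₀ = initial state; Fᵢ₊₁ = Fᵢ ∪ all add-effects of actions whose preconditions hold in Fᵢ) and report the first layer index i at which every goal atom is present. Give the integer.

F0 = init (9 atoms)
F1 = F0 ∪ {linked(c,c), linked(c,d), linked(c,e), linked(d,c), linked(d,d), linked(e,d), linked(e,e)}  (16 atoms)
F2 = F1 ∪ {near(d,d)}  (17 atoms)
goal ⊆ F2  ⇒  h_max = 2

2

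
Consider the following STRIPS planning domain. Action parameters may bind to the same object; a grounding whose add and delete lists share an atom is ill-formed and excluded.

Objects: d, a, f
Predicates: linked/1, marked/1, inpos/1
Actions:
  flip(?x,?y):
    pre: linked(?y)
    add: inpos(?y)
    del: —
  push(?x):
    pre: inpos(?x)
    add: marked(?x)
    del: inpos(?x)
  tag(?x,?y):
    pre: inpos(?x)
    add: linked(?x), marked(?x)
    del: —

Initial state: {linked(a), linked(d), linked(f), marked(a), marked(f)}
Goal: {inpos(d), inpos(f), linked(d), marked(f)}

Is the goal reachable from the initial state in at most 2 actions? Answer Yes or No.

1. flip(d,d)  →  {inpos(d), linked(a), linked(d), linked(f), marked(a), marked(f)}
2. flip(d,f)  →  {inpos(d), inpos(f), linked(a), linked(d), linked(f), marked(a), marked(f)}
optimal plan length = 2; 2 ≤ 2

Yes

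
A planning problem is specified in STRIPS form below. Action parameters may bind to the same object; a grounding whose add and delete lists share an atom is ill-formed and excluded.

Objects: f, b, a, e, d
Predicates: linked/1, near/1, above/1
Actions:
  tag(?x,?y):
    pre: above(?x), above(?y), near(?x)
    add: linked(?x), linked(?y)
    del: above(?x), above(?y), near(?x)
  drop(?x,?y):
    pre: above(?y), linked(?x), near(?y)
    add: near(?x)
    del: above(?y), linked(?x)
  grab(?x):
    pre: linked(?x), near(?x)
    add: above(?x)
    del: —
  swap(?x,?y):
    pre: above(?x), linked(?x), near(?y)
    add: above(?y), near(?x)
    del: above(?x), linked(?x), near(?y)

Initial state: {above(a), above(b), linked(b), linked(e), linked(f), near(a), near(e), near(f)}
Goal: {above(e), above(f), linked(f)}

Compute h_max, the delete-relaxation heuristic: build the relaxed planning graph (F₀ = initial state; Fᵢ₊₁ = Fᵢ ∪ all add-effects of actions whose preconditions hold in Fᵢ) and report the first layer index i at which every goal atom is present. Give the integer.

F0 = init (8 atoms)
F1 = F0 ∪ {above(e), above(f), linked(a), near(b)}  (12 atoms)
goal ⊆ F1  ⇒  h_max = 1

1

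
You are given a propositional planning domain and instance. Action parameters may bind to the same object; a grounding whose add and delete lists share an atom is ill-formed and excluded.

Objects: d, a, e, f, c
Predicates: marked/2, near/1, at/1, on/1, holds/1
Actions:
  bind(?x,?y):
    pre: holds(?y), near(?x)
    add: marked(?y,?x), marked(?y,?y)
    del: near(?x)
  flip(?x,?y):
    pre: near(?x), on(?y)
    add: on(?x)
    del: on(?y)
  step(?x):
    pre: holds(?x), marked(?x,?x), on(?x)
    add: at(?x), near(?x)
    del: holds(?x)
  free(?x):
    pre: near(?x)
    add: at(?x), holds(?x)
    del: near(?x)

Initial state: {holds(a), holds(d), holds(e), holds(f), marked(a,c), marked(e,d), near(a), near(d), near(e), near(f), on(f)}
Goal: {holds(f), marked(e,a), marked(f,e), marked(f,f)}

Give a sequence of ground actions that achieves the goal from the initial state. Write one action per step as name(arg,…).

bind(a,e); bind(e,f)

1. bind(a,e)  →  {holds(a), holds(d), holds(e), holds(f), marked(a,c), marked(e,a), marked(e,d), marked(e,e), near(d), near(e), near(f), on(f)}
2. bind(e,f)  →  {holds(a), holds(d), holds(e), holds(f), marked(a,c), marked(e,a), marked(e,d), marked(e,e), marked(f,e), marked(f,f), near(d), near(f), on(f)}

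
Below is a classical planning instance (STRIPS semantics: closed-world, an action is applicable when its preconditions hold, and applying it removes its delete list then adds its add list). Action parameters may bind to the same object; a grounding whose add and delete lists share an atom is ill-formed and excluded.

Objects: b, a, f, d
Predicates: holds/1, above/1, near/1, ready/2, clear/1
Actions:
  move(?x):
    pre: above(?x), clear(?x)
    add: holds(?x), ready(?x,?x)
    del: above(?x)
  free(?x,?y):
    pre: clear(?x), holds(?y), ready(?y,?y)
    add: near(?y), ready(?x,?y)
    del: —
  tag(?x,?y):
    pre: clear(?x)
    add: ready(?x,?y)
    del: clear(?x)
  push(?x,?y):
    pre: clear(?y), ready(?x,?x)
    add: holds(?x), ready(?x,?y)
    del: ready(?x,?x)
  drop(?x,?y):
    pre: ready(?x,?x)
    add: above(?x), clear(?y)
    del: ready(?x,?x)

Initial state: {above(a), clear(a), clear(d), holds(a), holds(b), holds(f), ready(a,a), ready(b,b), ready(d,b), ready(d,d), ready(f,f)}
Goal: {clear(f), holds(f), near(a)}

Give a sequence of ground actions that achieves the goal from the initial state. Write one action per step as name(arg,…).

1. free(a,a)  →  {above(a), clear(a), clear(d), holds(a), holds(b), holds(f), near(a), ready(a,a), ready(b,b), ready(d,b), ready(d,d), ready(f,f)}
2. drop(b,f)  →  {above(a), above(b), clear(a), clear(d), clear(f), holds(a), holds(b), holds(f), near(a), ready(a,a), ready(d,b), ready(d,d), ready(f,f)}

free(a,a); drop(b,f)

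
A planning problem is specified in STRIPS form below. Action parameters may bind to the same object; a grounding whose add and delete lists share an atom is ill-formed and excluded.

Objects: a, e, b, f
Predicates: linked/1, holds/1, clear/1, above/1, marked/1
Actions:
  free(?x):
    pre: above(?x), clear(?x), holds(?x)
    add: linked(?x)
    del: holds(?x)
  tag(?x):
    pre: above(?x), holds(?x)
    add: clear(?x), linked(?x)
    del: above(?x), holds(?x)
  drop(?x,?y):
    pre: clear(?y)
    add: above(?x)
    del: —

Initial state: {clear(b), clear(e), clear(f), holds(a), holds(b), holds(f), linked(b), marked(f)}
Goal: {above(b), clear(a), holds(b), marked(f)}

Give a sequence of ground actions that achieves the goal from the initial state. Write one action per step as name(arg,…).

drop(a,e); tag(a); drop(b,a)

1. drop(a,e)  →  {above(a), clear(b), clear(e), clear(f), holds(a), holds(b), holds(f), linked(b), marked(f)}
2. tag(a)  →  {clear(a), clear(b), clear(e), clear(f), holds(b), holds(f), linked(a), linked(b), marked(f)}
3. drop(b,a)  →  {above(b), clear(a), clear(b), clear(e), clear(f), holds(b), holds(f), linked(a), linked(b), marked(f)}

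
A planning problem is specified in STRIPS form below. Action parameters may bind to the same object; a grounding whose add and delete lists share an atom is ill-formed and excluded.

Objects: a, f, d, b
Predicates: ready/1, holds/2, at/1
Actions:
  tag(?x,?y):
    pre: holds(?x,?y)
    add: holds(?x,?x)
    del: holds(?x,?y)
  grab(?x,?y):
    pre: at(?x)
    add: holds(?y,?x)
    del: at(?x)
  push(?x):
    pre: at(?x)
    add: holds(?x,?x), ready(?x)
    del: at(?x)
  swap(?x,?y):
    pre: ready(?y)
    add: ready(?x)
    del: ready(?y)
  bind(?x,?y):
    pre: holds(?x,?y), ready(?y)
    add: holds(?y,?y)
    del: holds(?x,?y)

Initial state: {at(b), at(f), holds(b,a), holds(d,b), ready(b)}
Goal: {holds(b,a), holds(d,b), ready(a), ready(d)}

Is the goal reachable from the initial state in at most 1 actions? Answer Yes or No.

1. push(f)  →  {at(b), holds(b,a), holds(d,b), holds(f,f), ready(b), ready(f)}
2. swap(a,f)  →  {at(b), holds(b,a), holds(d,b), holds(f,f), ready(a), ready(b)}
3. swap(d,b)  →  {at(b), holds(b,a), holds(d,b), holds(f,f), ready(a), ready(d)}
optimal plan length = 3; 3 > 1

No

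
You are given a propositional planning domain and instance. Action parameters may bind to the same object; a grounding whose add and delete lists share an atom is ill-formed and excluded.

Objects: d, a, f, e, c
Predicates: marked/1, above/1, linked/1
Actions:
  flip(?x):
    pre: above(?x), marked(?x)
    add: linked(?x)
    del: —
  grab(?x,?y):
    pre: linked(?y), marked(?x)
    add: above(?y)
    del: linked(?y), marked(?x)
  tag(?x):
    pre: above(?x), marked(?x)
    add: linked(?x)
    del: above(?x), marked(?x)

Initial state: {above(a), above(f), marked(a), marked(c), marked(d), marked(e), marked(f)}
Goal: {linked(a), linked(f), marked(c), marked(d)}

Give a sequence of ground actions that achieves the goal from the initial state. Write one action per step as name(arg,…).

1. flip(a)  →  {above(a), above(f), linked(a), marked(a), marked(c), marked(d), marked(e), marked(f)}
2. flip(f)  →  {above(a), above(f), linked(a), linked(f), marked(a), marked(c), marked(d), marked(e), marked(f)}

flip(a); flip(f)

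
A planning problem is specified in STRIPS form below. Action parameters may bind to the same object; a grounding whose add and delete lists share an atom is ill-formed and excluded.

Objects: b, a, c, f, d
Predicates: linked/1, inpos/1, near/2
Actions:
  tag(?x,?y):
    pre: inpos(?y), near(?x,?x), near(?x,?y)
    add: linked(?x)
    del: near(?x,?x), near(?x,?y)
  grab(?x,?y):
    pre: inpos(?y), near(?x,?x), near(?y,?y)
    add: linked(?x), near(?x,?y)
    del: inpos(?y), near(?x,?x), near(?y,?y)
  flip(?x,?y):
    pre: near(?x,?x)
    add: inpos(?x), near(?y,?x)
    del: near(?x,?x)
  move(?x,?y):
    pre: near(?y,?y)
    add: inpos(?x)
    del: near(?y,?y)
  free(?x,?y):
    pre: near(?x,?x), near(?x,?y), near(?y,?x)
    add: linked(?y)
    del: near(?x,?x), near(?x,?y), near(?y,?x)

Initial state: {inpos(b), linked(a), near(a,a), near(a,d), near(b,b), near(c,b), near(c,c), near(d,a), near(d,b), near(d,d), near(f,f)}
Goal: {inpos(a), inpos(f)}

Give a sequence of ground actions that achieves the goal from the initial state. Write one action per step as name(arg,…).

flip(a,b); flip(f,b)

1. flip(a,b)  →  {inpos(a), inpos(b), linked(a), near(a,d), near(b,a), near(b,b), near(c,b), near(c,c), near(d,a), near(d,b), near(d,d), near(f,f)}
2. flip(f,b)  →  {inpos(a), inpos(b), inpos(f), linked(a), near(a,d), near(b,a), near(b,b), near(b,f), near(c,b), near(c,c), near(d,a), near(d,b), near(d,d)}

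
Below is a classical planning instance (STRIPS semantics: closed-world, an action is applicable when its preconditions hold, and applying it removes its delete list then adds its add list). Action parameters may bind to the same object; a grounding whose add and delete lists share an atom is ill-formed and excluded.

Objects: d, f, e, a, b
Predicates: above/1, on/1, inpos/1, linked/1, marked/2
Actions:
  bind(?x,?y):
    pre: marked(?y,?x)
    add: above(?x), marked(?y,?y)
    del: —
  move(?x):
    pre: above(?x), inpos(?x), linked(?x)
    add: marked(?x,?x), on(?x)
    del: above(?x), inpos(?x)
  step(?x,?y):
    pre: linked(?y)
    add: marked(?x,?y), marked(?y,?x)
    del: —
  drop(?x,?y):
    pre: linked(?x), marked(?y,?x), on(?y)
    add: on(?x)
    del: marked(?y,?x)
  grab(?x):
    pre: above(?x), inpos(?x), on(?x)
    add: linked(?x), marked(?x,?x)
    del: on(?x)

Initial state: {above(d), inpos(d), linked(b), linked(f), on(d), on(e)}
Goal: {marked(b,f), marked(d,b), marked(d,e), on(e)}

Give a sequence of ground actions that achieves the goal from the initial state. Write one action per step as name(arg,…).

1. step(d,b)  →  {above(d), inpos(d), linked(b), linked(f), marked(b,d), marked(d,b), on(d), on(e)}
2. step(f,b)  →  {above(d), inpos(d), linked(b), linked(f), marked(b,d), marked(b,f), marked(d,b), marked(f,b), on(d), on(e)}
3. grab(d)  →  {above(d), inpos(d), linked(b), linked(d), linked(f), marked(b,d), marked(b,f), marked(d,b), marked(d,d), marked(f,b), on(e)}
4. step(e,d)  →  {above(d), inpos(d), linked(b), linked(d), linked(f), marked(b,d), marked(b,f), marked(d,b), marked(d,d), marked(d,e), marked(e,d), marked(f,b), on(e)}

step(d,b); step(f,b); grab(d); step(e,d)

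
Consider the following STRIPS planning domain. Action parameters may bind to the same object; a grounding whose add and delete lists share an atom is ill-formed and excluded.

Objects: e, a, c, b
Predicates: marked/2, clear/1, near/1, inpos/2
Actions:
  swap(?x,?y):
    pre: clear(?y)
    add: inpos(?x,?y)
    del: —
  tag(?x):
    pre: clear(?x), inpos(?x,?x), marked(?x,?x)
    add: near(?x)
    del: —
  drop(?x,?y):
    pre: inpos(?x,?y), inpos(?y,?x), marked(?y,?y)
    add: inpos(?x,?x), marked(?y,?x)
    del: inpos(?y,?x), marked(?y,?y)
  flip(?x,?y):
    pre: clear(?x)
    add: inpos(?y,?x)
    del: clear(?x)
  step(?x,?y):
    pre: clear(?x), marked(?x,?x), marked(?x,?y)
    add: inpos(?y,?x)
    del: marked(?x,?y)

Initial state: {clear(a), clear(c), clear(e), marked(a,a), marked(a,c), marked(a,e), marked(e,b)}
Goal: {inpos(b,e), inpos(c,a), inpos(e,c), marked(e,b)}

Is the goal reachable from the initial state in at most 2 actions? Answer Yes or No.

No

1. swap(e,c)  →  {clear(a), clear(c), clear(e), inpos(e,c), marked(a,a), marked(a,c), marked(a,e), marked(e,b)}
2. swap(c,a)  →  {clear(a), clear(c), clear(e), inpos(c,a), inpos(e,c), marked(a,a), marked(a,c), marked(a,e), marked(e,b)}
3. swap(b,e)  →  {clear(a), clear(c), clear(e), inpos(b,e), inpos(c,a), inpos(e,c), marked(a,a), marked(a,c), marked(a,e), marked(e,b)}
optimal plan length = 3; 3 > 2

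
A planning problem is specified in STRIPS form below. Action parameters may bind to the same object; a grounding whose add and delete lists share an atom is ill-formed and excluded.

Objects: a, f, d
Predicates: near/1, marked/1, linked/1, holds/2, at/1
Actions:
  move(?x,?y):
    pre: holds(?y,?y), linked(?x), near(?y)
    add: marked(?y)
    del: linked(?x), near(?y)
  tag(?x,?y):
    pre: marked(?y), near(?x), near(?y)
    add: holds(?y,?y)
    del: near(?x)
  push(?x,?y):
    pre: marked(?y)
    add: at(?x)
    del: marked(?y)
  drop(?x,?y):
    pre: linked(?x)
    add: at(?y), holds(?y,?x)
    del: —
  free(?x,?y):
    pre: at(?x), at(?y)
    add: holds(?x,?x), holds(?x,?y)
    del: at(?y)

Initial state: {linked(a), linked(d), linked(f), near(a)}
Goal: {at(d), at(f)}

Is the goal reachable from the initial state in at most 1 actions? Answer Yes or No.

1. drop(a,f)  →  {at(f), holds(f,a), linked(a), linked(d), linked(f), near(a)}
2. drop(a,d)  →  {at(d), at(f), holds(d,a), holds(f,a), linked(a), linked(d), linked(f), near(a)}
optimal plan length = 2; 2 > 1

No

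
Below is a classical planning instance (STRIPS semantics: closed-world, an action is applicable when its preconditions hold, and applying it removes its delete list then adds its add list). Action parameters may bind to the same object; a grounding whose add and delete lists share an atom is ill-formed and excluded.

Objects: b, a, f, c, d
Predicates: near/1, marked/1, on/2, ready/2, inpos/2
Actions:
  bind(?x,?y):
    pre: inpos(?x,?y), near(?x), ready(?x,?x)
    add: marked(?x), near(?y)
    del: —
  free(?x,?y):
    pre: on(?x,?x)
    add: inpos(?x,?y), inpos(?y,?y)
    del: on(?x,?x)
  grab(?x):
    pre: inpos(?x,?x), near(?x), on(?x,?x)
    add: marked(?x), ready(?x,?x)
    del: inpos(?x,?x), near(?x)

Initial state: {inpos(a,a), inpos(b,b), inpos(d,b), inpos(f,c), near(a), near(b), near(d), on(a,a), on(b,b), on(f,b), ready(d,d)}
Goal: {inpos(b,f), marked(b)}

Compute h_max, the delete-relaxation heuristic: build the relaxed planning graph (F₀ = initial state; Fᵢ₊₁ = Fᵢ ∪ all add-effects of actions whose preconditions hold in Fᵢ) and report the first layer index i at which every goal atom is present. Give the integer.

1

F0 = init (11 atoms)
F1 = F0 ∪ {inpos(a,b), inpos(a,c), inpos(a,d), inpos(a,f), inpos(b,a), inpos(b,c), inpos(b,d), inpos(b,f), inpos(c,c), inpos(d,d), inpos(f,f), marked(a), marked(b), marked(d), ready(a,a), ready(b,b)}  (27 atoms)
goal ⊆ F1  ⇒  h_max = 1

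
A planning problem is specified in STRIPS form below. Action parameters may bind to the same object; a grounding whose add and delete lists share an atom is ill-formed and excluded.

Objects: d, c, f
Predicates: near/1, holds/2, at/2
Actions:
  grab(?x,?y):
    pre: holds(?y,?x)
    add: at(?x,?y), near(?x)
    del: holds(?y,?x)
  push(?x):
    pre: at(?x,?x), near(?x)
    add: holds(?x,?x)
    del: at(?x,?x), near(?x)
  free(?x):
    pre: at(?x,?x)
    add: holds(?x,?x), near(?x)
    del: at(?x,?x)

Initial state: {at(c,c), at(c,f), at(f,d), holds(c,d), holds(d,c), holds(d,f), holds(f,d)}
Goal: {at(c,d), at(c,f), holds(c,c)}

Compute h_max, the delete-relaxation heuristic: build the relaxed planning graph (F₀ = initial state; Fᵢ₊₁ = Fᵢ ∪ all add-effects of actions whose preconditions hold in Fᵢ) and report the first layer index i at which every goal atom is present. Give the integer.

1

F0 = init (7 atoms)
F1 = F0 ∪ {at(c,d), at(d,c), at(d,f), holds(c,c), near(c), near(d), near(f)}  (14 atoms)
goal ⊆ F1  ⇒  h_max = 1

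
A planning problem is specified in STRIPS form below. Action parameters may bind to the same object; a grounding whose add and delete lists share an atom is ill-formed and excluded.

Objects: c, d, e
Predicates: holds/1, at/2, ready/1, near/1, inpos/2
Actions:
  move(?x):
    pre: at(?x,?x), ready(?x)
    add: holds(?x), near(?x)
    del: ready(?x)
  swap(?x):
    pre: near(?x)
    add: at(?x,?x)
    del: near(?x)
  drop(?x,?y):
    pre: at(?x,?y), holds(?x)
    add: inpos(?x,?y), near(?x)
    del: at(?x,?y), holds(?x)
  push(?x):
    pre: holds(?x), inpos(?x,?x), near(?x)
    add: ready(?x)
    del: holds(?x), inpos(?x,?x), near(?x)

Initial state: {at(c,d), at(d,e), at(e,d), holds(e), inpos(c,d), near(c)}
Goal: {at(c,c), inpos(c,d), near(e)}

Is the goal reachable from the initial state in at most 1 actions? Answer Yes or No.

1. swap(c)  →  {at(c,c), at(c,d), at(d,e), at(e,d), holds(e), inpos(c,d)}
2. drop(e,d)  →  {at(c,c), at(c,d), at(d,e), inpos(c,d), inpos(e,d), near(e)}
optimal plan length = 2; 2 > 1

No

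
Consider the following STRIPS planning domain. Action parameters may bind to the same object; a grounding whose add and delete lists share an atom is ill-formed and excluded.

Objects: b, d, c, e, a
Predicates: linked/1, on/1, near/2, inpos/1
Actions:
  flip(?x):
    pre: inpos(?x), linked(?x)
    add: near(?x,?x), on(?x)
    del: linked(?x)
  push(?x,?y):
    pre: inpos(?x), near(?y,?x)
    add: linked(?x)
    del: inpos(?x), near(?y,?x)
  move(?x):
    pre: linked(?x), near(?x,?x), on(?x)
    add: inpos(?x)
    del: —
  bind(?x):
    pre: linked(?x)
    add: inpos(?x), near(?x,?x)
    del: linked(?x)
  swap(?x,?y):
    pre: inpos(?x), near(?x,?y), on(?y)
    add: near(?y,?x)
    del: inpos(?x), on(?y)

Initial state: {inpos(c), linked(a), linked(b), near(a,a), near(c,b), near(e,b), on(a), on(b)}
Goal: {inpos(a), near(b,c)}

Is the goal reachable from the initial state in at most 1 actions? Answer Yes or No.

No

1. move(a)  →  {inpos(a), inpos(c), linked(a), linked(b), near(a,a), near(c,b), near(e,b), on(a), on(b)}
2. swap(c,b)  →  {inpos(a), linked(a), linked(b), near(a,a), near(b,c), near(c,b), near(e,b), on(a)}
optimal plan length = 2; 2 > 1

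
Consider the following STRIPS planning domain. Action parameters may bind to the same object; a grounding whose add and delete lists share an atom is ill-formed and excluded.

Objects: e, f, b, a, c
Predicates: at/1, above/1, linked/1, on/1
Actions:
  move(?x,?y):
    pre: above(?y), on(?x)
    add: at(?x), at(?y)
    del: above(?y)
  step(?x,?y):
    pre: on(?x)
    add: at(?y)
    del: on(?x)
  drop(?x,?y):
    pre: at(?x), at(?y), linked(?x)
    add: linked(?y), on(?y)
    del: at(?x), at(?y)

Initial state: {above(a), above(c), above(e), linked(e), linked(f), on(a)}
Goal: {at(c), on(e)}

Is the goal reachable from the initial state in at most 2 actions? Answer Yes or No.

No

1. move(a,e)  →  {above(a), above(c), at(a), at(e), linked(e), linked(f), on(a)}
2. move(a,c)  →  {above(a), at(a), at(c), at(e), linked(e), linked(f), on(a)}
3. drop(e,e)  →  {above(a), at(a), at(c), linked(e), linked(f), on(a), on(e)}
optimal plan length = 3; 3 > 2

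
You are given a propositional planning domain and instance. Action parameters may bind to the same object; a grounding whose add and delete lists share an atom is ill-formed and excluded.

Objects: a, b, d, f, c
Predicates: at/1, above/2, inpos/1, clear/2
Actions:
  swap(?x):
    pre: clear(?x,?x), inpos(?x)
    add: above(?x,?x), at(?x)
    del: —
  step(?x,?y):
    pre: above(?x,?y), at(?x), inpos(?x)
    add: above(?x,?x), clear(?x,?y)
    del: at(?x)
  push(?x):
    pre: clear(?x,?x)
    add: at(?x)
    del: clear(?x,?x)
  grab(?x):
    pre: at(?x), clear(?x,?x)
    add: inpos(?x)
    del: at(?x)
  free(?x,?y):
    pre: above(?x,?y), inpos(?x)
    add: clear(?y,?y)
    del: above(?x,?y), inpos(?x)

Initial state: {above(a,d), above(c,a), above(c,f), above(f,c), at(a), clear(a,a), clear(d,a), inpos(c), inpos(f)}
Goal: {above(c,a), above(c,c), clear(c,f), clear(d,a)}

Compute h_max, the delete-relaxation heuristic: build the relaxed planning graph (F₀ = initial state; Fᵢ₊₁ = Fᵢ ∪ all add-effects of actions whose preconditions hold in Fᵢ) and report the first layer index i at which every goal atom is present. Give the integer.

3

F0 = init (9 atoms)
F1 = F0 ∪ {clear(c,c), clear(f,f), inpos(a)}  (12 atoms)
F2 = F1 ∪ {above(a,a), above(c,c), above(f,f), at(c), at(f), clear(a,d), clear(d,d)}  (19 atoms)
F3 = F2 ∪ {at(d), clear(c,a), clear(c,f), clear(f,c)}  (23 atoms)
goal ⊆ F3  ⇒  h_max = 3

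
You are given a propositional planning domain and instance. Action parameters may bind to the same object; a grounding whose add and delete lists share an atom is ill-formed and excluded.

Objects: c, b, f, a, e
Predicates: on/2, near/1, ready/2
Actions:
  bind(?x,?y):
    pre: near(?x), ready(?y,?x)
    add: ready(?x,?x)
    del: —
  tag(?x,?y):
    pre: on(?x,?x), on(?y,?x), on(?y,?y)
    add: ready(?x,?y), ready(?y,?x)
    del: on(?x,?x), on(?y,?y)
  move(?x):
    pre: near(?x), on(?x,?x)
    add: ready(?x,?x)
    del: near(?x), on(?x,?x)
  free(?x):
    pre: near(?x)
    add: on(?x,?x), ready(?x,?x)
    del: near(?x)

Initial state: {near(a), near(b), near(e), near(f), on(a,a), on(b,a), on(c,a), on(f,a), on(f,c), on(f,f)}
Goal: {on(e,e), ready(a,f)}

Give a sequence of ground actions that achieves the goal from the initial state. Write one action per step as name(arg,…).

1. tag(a,f)  →  {near(a), near(b), near(e), near(f), on(b,a), on(c,a), on(f,a), on(f,c), ready(a,f), ready(f,a)}
2. free(e)  →  {near(a), near(b), near(f), on(b,a), on(c,a), on(e,e), on(f,a), on(f,c), ready(a,f), ready(e,e), ready(f,a)}

tag(a,f); free(e)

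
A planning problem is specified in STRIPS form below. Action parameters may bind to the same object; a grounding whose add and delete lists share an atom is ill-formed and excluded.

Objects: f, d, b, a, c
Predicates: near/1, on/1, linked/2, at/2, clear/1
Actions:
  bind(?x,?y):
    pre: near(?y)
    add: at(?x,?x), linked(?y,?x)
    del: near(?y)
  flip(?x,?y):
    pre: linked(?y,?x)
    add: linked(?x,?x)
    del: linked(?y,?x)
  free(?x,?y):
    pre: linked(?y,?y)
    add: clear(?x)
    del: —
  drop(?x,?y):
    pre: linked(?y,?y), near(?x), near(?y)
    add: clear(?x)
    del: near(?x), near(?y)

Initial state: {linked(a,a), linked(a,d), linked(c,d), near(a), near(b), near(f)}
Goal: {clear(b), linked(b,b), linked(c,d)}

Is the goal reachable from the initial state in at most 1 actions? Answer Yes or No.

1. bind(b,b)  →  {at(b,b), linked(a,a), linked(a,d), linked(b,b), linked(c,d), near(a), near(f)}
2. free(b,b)  →  {at(b,b), clear(b), linked(a,a), linked(a,d), linked(b,b), linked(c,d), near(a), near(f)}
optimal plan length = 2; 2 > 1

No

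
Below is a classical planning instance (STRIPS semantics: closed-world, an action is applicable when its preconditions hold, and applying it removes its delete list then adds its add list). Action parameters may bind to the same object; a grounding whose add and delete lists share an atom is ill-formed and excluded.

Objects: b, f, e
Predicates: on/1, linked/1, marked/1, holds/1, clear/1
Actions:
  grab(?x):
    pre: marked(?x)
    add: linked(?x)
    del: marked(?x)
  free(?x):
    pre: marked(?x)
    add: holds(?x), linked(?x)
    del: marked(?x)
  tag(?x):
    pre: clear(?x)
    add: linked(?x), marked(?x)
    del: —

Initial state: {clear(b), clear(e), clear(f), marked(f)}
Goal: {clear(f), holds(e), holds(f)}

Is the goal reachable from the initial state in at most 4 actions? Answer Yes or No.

Yes

1. free(f)  →  {clear(b), clear(e), clear(f), holds(f), linked(f)}
2. tag(e)  →  {clear(b), clear(e), clear(f), holds(f), linked(e), linked(f), marked(e)}
3. free(e)  →  {clear(b), clear(e), clear(f), holds(e), holds(f), linked(e), linked(f)}
optimal plan length = 3; 3 ≤ 4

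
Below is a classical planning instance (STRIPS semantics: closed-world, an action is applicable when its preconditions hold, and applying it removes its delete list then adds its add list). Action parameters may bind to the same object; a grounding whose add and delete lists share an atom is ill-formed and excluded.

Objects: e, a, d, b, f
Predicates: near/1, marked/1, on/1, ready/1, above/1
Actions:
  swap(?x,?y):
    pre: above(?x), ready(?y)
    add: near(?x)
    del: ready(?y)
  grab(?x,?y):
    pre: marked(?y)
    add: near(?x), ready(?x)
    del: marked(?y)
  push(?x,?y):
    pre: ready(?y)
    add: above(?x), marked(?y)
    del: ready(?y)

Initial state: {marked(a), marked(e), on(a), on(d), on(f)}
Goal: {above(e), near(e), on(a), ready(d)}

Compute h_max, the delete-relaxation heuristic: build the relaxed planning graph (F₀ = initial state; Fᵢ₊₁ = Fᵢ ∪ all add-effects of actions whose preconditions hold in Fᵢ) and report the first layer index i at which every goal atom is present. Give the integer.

2

F0 = init (5 atoms)
F1 = F0 ∪ {near(a), near(b), near(d), near(e), near(f), ready(a), ready(b), ready(d), ready(e), ready(f)}  (15 atoms)
F2 = F1 ∪ {above(a), above(b), above(d), above(e), above(f), marked(b), marked(d), marked(f)}  (23 atoms)
goal ⊆ F2  ⇒  h_max = 2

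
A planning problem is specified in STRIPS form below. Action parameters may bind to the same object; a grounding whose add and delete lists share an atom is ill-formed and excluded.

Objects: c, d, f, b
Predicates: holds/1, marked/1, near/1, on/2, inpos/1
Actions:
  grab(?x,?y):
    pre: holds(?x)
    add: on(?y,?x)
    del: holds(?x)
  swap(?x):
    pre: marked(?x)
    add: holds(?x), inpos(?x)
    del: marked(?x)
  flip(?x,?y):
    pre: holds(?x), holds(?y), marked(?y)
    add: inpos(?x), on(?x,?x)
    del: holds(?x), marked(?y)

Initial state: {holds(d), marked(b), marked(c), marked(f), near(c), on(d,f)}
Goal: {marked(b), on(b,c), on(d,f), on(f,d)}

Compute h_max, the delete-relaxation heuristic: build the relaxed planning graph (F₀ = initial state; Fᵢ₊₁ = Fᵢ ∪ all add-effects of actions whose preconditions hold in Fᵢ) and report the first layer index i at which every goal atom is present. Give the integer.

2

F0 = init (6 atoms)
F1 = F0 ∪ {holds(b), holds(c), holds(f), inpos(b), inpos(c), inpos(f), on(b,d), on(c,d), on(d,d), on(f,d)}  (16 atoms)
F2 = F1 ∪ {inpos(d), on(b,b), on(b,c), on(b,f), on(c,b), on(c,c), on(c,f), on(d,b), on(d,c), on(f,b), on(f,c), on(f,f)}  (28 atoms)
goal ⊆ F2  ⇒  h_max = 2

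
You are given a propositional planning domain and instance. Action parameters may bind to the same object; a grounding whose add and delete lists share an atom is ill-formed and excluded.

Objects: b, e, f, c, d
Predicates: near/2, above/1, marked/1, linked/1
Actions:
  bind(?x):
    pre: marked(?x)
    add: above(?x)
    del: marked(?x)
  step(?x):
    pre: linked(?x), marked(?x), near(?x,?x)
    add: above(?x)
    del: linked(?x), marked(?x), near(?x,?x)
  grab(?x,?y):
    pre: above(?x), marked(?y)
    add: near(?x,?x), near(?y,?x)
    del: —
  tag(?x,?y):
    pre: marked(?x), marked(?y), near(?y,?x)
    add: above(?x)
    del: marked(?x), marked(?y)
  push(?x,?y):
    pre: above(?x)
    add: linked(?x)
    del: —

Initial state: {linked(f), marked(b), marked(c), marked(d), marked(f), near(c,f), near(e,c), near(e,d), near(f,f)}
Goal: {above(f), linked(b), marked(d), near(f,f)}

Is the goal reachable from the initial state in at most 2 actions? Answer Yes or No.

No

1. bind(b)  →  {above(b), linked(f), marked(c), marked(d), marked(f), near(c,f), near(e,c), near(e,d), near(f,f)}
2. bind(f)  →  {above(b), above(f), linked(f), marked(c), marked(d), near(c,f), near(e,c), near(e,d), near(f,f)}
3. push(b,b)  →  {above(b), above(f), linked(b), linked(f), marked(c), marked(d), near(c,f), near(e,c), near(e,d), near(f,f)}
optimal plan length = 3; 3 > 2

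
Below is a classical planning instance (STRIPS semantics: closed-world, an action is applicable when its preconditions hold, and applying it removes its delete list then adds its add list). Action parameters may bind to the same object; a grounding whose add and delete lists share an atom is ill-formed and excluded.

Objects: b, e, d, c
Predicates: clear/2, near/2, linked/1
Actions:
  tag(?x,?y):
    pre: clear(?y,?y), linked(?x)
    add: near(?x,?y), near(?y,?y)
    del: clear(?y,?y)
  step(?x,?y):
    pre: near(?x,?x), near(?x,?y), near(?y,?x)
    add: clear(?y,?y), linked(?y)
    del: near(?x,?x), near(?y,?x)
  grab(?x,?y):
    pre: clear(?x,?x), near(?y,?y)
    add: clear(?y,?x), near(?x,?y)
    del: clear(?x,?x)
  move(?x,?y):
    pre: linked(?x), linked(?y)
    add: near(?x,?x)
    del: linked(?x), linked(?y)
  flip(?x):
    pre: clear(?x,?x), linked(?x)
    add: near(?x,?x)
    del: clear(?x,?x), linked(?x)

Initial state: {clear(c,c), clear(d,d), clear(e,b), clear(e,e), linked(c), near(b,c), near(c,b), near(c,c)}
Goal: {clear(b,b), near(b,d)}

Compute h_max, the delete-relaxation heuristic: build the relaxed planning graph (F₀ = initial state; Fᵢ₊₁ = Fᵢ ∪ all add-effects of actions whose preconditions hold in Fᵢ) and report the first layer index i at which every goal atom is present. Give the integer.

2

F0 = init (8 atoms)
F1 = F0 ∪ {clear(b,b), clear(c,d), clear(c,e), linked(b), near(c,d), near(c,e), near(d,c), near(d,d), near(e,c), near(e,e)}  (18 atoms)
F2 = F1 ∪ {clear(c,b), clear(d,b), clear(d,c), clear(d,e), clear(e,c), clear(e,d), linked(d), linked(e), near(b,b), near(b,d), near(b,e), near(d,e), near(e,d)}  (31 atoms)
goal ⊆ F2  ⇒  h_max = 2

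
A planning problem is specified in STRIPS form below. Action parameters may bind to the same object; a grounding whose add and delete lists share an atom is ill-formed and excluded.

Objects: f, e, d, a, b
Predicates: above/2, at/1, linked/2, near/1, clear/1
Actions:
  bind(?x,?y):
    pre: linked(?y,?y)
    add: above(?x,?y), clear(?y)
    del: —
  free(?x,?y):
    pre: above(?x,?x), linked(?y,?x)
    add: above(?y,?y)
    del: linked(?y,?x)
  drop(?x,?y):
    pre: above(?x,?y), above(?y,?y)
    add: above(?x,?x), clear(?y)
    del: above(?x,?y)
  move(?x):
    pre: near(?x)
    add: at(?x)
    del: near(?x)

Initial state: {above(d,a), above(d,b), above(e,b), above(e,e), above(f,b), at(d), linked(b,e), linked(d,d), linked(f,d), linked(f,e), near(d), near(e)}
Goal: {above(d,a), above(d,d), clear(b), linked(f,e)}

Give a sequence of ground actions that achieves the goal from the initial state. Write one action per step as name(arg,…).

1. free(e,b)  →  {above(b,b), above(d,a), above(d,b), above(e,b), above(e,e), above(f,b), at(d), linked(d,d), linked(f,d), linked(f,e), near(d), near(e)}
2. drop(d,b)  →  {above(b,b), above(d,a), above(d,d), above(e,b), above(e,e), above(f,b), at(d), clear(b), linked(d,d), linked(f,d), linked(f,e), near(d), near(e)}

free(e,b); drop(d,b)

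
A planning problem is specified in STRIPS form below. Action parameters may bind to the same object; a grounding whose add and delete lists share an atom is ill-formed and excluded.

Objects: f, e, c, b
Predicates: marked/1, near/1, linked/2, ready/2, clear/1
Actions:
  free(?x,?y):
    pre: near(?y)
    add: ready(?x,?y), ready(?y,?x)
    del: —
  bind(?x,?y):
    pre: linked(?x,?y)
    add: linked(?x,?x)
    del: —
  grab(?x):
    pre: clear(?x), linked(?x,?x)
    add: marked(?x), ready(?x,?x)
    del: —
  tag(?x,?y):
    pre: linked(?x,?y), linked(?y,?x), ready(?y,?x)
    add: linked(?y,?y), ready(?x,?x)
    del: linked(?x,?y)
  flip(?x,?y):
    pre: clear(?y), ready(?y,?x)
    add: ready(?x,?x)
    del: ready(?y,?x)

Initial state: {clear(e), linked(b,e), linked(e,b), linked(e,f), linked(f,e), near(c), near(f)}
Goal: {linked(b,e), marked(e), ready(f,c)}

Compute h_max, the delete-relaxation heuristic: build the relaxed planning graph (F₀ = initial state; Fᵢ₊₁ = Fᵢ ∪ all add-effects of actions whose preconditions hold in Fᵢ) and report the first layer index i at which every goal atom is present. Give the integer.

2

F0 = init (7 atoms)
F1 = F0 ∪ {linked(b,b), linked(e,e), linked(f,f), ready(b,c), ready(b,f), ready(c,b), ready(c,c), ready(c,e), ready(c,f), ready(e,c), ready(e,f), ready(f,b), ready(f,c), ready(f,e), ready(f,f)}  (22 atoms)
F2 = F1 ∪ {marked(e), ready(e,e)}  (24 atoms)
goal ⊆ F2  ⇒  h_max = 2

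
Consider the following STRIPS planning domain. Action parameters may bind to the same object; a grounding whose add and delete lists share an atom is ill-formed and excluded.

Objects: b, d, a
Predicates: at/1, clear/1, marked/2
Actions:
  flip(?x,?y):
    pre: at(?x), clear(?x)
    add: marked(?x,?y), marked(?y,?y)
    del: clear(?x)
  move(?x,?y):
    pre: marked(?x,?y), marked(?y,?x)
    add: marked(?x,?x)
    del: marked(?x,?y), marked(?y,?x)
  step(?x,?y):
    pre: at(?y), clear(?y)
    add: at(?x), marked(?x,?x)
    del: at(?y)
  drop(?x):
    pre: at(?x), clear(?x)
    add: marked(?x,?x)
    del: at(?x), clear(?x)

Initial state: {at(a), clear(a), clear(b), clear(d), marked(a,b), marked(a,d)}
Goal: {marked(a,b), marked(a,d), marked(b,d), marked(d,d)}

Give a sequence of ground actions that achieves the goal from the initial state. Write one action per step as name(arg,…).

step(b,a); flip(b,d)

1. step(b,a)  →  {at(b), clear(a), clear(b), clear(d), marked(a,b), marked(a,d), marked(b,b)}
2. flip(b,d)  →  {at(b), clear(a), clear(d), marked(a,b), marked(a,d), marked(b,b), marked(b,d), marked(d,d)}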